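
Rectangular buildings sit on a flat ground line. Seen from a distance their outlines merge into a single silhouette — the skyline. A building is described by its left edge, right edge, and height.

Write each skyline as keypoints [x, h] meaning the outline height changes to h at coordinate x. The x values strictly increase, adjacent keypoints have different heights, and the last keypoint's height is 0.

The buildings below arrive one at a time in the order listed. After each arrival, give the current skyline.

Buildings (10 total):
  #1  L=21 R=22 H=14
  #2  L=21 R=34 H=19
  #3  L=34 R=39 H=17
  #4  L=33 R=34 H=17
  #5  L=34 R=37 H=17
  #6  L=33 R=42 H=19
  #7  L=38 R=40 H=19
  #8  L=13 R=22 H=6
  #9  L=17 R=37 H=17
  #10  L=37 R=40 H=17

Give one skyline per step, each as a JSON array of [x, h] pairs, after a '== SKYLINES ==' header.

== SKYLINES ==
[[21,14],[22,0]]
[[21,19],[34,0]]
[[21,19],[34,17],[39,0]]
[[21,19],[34,17],[39,0]]
[[21,19],[34,17],[39,0]]
[[21,19],[42,0]]
[[21,19],[42,0]]
[[13,6],[21,19],[42,0]]
[[13,6],[17,17],[21,19],[42,0]]
[[13,6],[17,17],[21,19],[42,0]]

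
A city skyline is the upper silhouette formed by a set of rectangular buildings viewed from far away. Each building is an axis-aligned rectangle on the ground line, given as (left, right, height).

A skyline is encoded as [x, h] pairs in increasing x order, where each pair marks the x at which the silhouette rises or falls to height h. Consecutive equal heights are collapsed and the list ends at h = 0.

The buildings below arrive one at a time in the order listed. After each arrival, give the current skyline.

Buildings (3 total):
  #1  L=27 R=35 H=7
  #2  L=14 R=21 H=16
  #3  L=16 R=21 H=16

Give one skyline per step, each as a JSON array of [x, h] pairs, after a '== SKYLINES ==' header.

== SKYLINES ==
[[27,7],[35,0]]
[[14,16],[21,0],[27,7],[35,0]]
[[14,16],[21,0],[27,7],[35,0]]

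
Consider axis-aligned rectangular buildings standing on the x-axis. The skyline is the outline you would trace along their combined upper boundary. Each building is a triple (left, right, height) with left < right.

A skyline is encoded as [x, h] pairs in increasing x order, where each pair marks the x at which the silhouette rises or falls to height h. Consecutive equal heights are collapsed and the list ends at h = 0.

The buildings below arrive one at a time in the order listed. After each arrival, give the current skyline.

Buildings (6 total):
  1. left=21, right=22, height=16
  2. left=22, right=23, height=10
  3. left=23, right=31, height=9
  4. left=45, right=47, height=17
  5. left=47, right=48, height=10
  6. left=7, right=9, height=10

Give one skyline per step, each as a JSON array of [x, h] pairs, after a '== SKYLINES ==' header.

== SKYLINES ==
[[21,16],[22,0]]
[[21,16],[22,10],[23,0]]
[[21,16],[22,10],[23,9],[31,0]]
[[21,16],[22,10],[23,9],[31,0],[45,17],[47,0]]
[[21,16],[22,10],[23,9],[31,0],[45,17],[47,10],[48,0]]
[[7,10],[9,0],[21,16],[22,10],[23,9],[31,0],[45,17],[47,10],[48,0]]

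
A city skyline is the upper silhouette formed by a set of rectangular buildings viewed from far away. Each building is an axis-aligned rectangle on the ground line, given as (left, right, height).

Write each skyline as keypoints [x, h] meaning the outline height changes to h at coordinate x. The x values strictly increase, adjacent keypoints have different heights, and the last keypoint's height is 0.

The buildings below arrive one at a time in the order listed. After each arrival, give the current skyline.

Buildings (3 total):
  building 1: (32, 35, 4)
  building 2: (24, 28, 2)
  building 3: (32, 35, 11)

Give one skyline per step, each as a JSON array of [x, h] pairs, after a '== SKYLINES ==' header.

== SKYLINES ==
[[32,4],[35,0]]
[[24,2],[28,0],[32,4],[35,0]]
[[24,2],[28,0],[32,11],[35,0]]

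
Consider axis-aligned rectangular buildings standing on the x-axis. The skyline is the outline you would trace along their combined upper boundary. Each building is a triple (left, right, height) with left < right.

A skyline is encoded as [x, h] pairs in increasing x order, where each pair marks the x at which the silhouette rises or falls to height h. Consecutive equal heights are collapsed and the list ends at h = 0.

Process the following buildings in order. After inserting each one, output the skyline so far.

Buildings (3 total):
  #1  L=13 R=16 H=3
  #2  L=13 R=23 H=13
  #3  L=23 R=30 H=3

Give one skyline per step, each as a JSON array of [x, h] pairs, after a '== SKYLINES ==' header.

== SKYLINES ==
[[13,3],[16,0]]
[[13,13],[23,0]]
[[13,13],[23,3],[30,0]]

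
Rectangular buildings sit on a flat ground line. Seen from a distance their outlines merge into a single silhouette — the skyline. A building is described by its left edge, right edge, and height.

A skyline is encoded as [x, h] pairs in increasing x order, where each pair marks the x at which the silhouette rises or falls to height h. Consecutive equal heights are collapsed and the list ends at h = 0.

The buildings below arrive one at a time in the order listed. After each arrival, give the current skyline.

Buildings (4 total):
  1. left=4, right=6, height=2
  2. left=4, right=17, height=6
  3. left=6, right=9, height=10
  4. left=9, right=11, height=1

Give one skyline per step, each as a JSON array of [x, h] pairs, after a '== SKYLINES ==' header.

== SKYLINES ==
[[4,2],[6,0]]
[[4,6],[17,0]]
[[4,6],[6,10],[9,6],[17,0]]
[[4,6],[6,10],[9,6],[17,0]]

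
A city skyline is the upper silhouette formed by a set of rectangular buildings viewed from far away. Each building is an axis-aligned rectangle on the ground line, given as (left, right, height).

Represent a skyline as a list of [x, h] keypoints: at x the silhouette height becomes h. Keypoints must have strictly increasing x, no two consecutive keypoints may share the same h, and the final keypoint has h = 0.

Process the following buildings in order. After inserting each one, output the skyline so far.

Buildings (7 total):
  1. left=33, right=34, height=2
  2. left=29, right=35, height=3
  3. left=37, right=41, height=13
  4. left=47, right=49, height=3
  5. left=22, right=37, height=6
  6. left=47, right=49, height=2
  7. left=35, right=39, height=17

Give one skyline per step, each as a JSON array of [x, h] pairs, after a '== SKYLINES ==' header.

== SKYLINES ==
[[33,2],[34,0]]
[[29,3],[35,0]]
[[29,3],[35,0],[37,13],[41,0]]
[[29,3],[35,0],[37,13],[41,0],[47,3],[49,0]]
[[22,6],[37,13],[41,0],[47,3],[49,0]]
[[22,6],[37,13],[41,0],[47,3],[49,0]]
[[22,6],[35,17],[39,13],[41,0],[47,3],[49,0]]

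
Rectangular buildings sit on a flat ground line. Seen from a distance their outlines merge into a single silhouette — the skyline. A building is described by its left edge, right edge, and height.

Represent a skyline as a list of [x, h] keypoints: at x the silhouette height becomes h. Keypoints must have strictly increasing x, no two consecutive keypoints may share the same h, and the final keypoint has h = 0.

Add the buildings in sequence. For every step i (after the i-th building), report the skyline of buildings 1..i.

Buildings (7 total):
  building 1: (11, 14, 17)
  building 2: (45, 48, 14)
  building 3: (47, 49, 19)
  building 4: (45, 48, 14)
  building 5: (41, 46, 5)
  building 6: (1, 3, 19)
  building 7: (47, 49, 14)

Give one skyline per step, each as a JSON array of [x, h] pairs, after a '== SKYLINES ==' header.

== SKYLINES ==
[[11,17],[14,0]]
[[11,17],[14,0],[45,14],[48,0]]
[[11,17],[14,0],[45,14],[47,19],[49,0]]
[[11,17],[14,0],[45,14],[47,19],[49,0]]
[[11,17],[14,0],[41,5],[45,14],[47,19],[49,0]]
[[1,19],[3,0],[11,17],[14,0],[41,5],[45,14],[47,19],[49,0]]
[[1,19],[3,0],[11,17],[14,0],[41,5],[45,14],[47,19],[49,0]]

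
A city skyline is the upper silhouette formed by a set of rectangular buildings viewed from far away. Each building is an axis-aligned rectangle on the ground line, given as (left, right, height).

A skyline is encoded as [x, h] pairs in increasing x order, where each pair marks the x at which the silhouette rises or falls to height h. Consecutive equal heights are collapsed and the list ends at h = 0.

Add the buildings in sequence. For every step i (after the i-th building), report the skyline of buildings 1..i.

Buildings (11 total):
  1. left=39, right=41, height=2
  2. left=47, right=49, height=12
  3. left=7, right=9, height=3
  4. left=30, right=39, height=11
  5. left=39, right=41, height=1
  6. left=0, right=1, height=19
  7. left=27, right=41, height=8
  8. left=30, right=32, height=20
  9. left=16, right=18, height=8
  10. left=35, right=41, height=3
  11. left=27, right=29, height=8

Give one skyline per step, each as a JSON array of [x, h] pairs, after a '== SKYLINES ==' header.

== SKYLINES ==
[[39,2],[41,0]]
[[39,2],[41,0],[47,12],[49,0]]
[[7,3],[9,0],[39,2],[41,0],[47,12],[49,0]]
[[7,3],[9,0],[30,11],[39,2],[41,0],[47,12],[49,0]]
[[7,3],[9,0],[30,11],[39,2],[41,0],[47,12],[49,0]]
[[0,19],[1,0],[7,3],[9,0],[30,11],[39,2],[41,0],[47,12],[49,0]]
[[0,19],[1,0],[7,3],[9,0],[27,8],[30,11],[39,8],[41,0],[47,12],[49,0]]
[[0,19],[1,0],[7,3],[9,0],[27,8],[30,20],[32,11],[39,8],[41,0],[47,12],[49,0]]
[[0,19],[1,0],[7,3],[9,0],[16,8],[18,0],[27,8],[30,20],[32,11],[39,8],[41,0],[47,12],[49,0]]
[[0,19],[1,0],[7,3],[9,0],[16,8],[18,0],[27,8],[30,20],[32,11],[39,8],[41,0],[47,12],[49,0]]
[[0,19],[1,0],[7,3],[9,0],[16,8],[18,0],[27,8],[30,20],[32,11],[39,8],[41,0],[47,12],[49,0]]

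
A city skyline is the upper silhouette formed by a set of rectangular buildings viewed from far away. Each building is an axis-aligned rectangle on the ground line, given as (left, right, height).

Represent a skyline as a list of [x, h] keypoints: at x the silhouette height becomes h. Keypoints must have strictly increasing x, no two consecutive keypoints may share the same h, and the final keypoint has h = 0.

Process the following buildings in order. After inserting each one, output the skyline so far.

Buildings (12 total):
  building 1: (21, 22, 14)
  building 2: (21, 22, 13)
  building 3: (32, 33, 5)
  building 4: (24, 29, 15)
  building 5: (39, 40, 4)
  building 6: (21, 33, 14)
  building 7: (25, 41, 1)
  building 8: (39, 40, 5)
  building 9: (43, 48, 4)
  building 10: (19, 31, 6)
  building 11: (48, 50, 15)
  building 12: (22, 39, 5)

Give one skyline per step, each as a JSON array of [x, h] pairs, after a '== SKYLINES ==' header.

== SKYLINES ==
[[21,14],[22,0]]
[[21,14],[22,0]]
[[21,14],[22,0],[32,5],[33,0]]
[[21,14],[22,0],[24,15],[29,0],[32,5],[33,0]]
[[21,14],[22,0],[24,15],[29,0],[32,5],[33,0],[39,4],[40,0]]
[[21,14],[24,15],[29,14],[33,0],[39,4],[40,0]]
[[21,14],[24,15],[29,14],[33,1],[39,4],[40,1],[41,0]]
[[21,14],[24,15],[29,14],[33,1],[39,5],[40,1],[41,0]]
[[21,14],[24,15],[29,14],[33,1],[39,5],[40,1],[41,0],[43,4],[48,0]]
[[19,6],[21,14],[24,15],[29,14],[33,1],[39,5],[40,1],[41,0],[43,4],[48,0]]
[[19,6],[21,14],[24,15],[29,14],[33,1],[39,5],[40,1],[41,0],[43,4],[48,15],[50,0]]
[[19,6],[21,14],[24,15],[29,14],[33,5],[40,1],[41,0],[43,4],[48,15],[50,0]]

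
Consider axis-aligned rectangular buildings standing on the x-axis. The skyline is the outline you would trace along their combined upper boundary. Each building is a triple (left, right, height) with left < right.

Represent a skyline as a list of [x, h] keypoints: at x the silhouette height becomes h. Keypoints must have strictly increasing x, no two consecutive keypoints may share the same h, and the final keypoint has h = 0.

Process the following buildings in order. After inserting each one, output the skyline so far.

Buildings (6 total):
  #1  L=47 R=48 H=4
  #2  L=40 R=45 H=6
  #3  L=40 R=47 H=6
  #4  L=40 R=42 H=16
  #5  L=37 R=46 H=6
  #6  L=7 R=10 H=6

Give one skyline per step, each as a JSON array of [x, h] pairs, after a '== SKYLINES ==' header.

== SKYLINES ==
[[47,4],[48,0]]
[[40,6],[45,0],[47,4],[48,0]]
[[40,6],[47,4],[48,0]]
[[40,16],[42,6],[47,4],[48,0]]
[[37,6],[40,16],[42,6],[47,4],[48,0]]
[[7,6],[10,0],[37,6],[40,16],[42,6],[47,4],[48,0]]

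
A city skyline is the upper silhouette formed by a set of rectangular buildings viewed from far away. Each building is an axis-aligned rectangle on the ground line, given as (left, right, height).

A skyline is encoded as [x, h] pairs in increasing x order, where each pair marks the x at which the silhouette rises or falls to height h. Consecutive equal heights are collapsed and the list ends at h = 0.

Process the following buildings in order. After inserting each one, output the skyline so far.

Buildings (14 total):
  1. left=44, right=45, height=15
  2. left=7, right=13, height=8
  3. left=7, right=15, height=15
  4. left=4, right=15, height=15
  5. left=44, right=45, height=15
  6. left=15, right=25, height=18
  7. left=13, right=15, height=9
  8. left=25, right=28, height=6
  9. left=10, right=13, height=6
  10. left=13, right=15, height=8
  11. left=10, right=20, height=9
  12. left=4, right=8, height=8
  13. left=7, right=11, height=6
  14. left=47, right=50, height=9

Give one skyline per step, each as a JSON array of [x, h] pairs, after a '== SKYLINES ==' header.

== SKYLINES ==
[[44,15],[45,0]]
[[7,8],[13,0],[44,15],[45,0]]
[[7,15],[15,0],[44,15],[45,0]]
[[4,15],[15,0],[44,15],[45,0]]
[[4,15],[15,0],[44,15],[45,0]]
[[4,15],[15,18],[25,0],[44,15],[45,0]]
[[4,15],[15,18],[25,0],[44,15],[45,0]]
[[4,15],[15,18],[25,6],[28,0],[44,15],[45,0]]
[[4,15],[15,18],[25,6],[28,0],[44,15],[45,0]]
[[4,15],[15,18],[25,6],[28,0],[44,15],[45,0]]
[[4,15],[15,18],[25,6],[28,0],[44,15],[45,0]]
[[4,15],[15,18],[25,6],[28,0],[44,15],[45,0]]
[[4,15],[15,18],[25,6],[28,0],[44,15],[45,0]]
[[4,15],[15,18],[25,6],[28,0],[44,15],[45,0],[47,9],[50,0]]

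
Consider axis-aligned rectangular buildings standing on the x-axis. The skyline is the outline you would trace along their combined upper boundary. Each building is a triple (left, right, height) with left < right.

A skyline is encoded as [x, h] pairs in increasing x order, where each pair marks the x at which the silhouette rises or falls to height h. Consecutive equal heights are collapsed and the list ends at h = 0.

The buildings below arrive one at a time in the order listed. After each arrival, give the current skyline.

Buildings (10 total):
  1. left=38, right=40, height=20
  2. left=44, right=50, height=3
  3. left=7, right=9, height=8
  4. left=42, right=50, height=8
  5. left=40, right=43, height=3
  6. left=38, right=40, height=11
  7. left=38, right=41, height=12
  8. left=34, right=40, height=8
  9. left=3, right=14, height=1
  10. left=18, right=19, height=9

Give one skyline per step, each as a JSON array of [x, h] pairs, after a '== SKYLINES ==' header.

== SKYLINES ==
[[38,20],[40,0]]
[[38,20],[40,0],[44,3],[50,0]]
[[7,8],[9,0],[38,20],[40,0],[44,3],[50,0]]
[[7,8],[9,0],[38,20],[40,0],[42,8],[50,0]]
[[7,8],[9,0],[38,20],[40,3],[42,8],[50,0]]
[[7,8],[9,0],[38,20],[40,3],[42,8],[50,0]]
[[7,8],[9,0],[38,20],[40,12],[41,3],[42,8],[50,0]]
[[7,8],[9,0],[34,8],[38,20],[40,12],[41,3],[42,8],[50,0]]
[[3,1],[7,8],[9,1],[14,0],[34,8],[38,20],[40,12],[41,3],[42,8],[50,0]]
[[3,1],[7,8],[9,1],[14,0],[18,9],[19,0],[34,8],[38,20],[40,12],[41,3],[42,8],[50,0]]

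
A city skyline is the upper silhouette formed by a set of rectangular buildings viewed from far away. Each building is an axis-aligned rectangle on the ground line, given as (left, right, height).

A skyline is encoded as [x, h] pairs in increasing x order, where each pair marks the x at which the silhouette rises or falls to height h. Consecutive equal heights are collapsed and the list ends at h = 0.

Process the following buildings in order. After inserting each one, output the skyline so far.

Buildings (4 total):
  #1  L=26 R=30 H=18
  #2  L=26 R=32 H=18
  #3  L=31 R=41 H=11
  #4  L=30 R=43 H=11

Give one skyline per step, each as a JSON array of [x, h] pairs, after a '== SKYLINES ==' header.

== SKYLINES ==
[[26,18],[30,0]]
[[26,18],[32,0]]
[[26,18],[32,11],[41,0]]
[[26,18],[32,11],[43,0]]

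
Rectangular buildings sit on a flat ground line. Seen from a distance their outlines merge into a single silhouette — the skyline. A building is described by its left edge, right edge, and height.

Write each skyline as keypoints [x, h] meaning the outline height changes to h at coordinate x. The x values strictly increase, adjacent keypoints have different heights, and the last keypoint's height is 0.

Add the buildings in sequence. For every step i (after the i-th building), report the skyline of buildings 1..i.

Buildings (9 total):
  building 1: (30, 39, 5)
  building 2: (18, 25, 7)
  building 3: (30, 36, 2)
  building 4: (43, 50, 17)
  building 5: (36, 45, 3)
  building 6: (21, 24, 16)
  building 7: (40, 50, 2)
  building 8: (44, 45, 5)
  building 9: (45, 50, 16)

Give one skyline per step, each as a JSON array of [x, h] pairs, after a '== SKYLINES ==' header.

== SKYLINES ==
[[30,5],[39,0]]
[[18,7],[25,0],[30,5],[39,0]]
[[18,7],[25,0],[30,5],[39,0]]
[[18,7],[25,0],[30,5],[39,0],[43,17],[50,0]]
[[18,7],[25,0],[30,5],[39,3],[43,17],[50,0]]
[[18,7],[21,16],[24,7],[25,0],[30,5],[39,3],[43,17],[50,0]]
[[18,7],[21,16],[24,7],[25,0],[30,5],[39,3],[43,17],[50,0]]
[[18,7],[21,16],[24,7],[25,0],[30,5],[39,3],[43,17],[50,0]]
[[18,7],[21,16],[24,7],[25,0],[30,5],[39,3],[43,17],[50,0]]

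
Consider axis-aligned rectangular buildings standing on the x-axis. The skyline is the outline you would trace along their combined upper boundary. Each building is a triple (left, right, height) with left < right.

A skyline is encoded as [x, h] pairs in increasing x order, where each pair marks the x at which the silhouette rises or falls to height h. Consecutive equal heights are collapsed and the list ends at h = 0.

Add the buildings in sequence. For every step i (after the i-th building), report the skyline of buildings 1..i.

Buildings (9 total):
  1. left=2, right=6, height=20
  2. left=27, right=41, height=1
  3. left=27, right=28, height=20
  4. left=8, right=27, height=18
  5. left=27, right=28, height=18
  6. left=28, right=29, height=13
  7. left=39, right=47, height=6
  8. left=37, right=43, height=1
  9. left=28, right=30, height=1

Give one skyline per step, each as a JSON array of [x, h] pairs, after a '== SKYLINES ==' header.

== SKYLINES ==
[[2,20],[6,0]]
[[2,20],[6,0],[27,1],[41,0]]
[[2,20],[6,0],[27,20],[28,1],[41,0]]
[[2,20],[6,0],[8,18],[27,20],[28,1],[41,0]]
[[2,20],[6,0],[8,18],[27,20],[28,1],[41,0]]
[[2,20],[6,0],[8,18],[27,20],[28,13],[29,1],[41,0]]
[[2,20],[6,0],[8,18],[27,20],[28,13],[29,1],[39,6],[47,0]]
[[2,20],[6,0],[8,18],[27,20],[28,13],[29,1],[39,6],[47,0]]
[[2,20],[6,0],[8,18],[27,20],[28,13],[29,1],[39,6],[47,0]]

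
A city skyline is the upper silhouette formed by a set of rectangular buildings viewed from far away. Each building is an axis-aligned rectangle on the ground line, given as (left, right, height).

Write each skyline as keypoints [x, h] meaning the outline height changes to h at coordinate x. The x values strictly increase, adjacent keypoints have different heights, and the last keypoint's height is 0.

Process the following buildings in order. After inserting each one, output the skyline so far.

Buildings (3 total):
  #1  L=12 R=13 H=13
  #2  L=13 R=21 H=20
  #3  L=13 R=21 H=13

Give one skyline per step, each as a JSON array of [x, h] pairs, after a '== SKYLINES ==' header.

== SKYLINES ==
[[12,13],[13,0]]
[[12,13],[13,20],[21,0]]
[[12,13],[13,20],[21,0]]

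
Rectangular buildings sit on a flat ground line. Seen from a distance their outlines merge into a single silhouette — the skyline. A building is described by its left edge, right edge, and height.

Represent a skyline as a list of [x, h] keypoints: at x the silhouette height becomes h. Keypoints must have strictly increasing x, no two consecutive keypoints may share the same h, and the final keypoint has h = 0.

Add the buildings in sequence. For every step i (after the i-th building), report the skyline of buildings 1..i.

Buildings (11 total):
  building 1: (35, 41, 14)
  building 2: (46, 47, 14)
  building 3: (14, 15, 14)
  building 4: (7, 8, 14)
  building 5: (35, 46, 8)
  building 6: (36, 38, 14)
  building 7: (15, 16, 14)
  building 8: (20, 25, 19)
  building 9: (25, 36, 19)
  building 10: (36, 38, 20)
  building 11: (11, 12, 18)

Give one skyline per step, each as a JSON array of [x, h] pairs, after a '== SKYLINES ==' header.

== SKYLINES ==
[[35,14],[41,0]]
[[35,14],[41,0],[46,14],[47,0]]
[[14,14],[15,0],[35,14],[41,0],[46,14],[47,0]]
[[7,14],[8,0],[14,14],[15,0],[35,14],[41,0],[46,14],[47,0]]
[[7,14],[8,0],[14,14],[15,0],[35,14],[41,8],[46,14],[47,0]]
[[7,14],[8,0],[14,14],[15,0],[35,14],[41,8],[46,14],[47,0]]
[[7,14],[8,0],[14,14],[16,0],[35,14],[41,8],[46,14],[47,0]]
[[7,14],[8,0],[14,14],[16,0],[20,19],[25,0],[35,14],[41,8],[46,14],[47,0]]
[[7,14],[8,0],[14,14],[16,0],[20,19],[36,14],[41,8],[46,14],[47,0]]
[[7,14],[8,0],[14,14],[16,0],[20,19],[36,20],[38,14],[41,8],[46,14],[47,0]]
[[7,14],[8,0],[11,18],[12,0],[14,14],[16,0],[20,19],[36,20],[38,14],[41,8],[46,14],[47,0]]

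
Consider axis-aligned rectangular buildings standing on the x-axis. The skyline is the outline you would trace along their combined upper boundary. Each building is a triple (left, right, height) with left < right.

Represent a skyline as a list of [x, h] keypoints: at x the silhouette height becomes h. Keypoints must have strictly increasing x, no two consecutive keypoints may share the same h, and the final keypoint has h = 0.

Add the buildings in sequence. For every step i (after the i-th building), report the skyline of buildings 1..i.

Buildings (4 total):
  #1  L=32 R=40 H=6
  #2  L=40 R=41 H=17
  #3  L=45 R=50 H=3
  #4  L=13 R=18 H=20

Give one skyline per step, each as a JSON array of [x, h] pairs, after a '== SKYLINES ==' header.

== SKYLINES ==
[[32,6],[40,0]]
[[32,6],[40,17],[41,0]]
[[32,6],[40,17],[41,0],[45,3],[50,0]]
[[13,20],[18,0],[32,6],[40,17],[41,0],[45,3],[50,0]]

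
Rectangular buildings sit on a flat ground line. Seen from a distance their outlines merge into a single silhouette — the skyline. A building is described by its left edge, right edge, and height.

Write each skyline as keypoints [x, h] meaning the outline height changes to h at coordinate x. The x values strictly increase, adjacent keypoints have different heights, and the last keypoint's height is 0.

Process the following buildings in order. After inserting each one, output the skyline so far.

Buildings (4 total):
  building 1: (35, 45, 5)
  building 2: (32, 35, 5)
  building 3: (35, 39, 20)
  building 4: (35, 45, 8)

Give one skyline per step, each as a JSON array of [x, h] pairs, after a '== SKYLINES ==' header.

== SKYLINES ==
[[35,5],[45,0]]
[[32,5],[45,0]]
[[32,5],[35,20],[39,5],[45,0]]
[[32,5],[35,20],[39,8],[45,0]]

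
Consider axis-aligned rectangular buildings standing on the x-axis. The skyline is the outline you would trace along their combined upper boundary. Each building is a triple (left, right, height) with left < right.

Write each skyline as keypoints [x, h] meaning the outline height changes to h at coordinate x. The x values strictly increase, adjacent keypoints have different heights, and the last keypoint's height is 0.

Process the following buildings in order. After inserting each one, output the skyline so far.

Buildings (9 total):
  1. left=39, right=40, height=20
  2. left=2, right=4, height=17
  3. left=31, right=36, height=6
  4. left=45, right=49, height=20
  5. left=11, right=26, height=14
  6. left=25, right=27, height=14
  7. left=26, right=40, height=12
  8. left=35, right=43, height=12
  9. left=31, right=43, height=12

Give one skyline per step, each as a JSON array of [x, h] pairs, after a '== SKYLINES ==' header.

== SKYLINES ==
[[39,20],[40,0]]
[[2,17],[4,0],[39,20],[40,0]]
[[2,17],[4,0],[31,6],[36,0],[39,20],[40,0]]
[[2,17],[4,0],[31,6],[36,0],[39,20],[40,0],[45,20],[49,0]]
[[2,17],[4,0],[11,14],[26,0],[31,6],[36,0],[39,20],[40,0],[45,20],[49,0]]
[[2,17],[4,0],[11,14],[27,0],[31,6],[36,0],[39,20],[40,0],[45,20],[49,0]]
[[2,17],[4,0],[11,14],[27,12],[39,20],[40,0],[45,20],[49,0]]
[[2,17],[4,0],[11,14],[27,12],[39,20],[40,12],[43,0],[45,20],[49,0]]
[[2,17],[4,0],[11,14],[27,12],[39,20],[40,12],[43,0],[45,20],[49,0]]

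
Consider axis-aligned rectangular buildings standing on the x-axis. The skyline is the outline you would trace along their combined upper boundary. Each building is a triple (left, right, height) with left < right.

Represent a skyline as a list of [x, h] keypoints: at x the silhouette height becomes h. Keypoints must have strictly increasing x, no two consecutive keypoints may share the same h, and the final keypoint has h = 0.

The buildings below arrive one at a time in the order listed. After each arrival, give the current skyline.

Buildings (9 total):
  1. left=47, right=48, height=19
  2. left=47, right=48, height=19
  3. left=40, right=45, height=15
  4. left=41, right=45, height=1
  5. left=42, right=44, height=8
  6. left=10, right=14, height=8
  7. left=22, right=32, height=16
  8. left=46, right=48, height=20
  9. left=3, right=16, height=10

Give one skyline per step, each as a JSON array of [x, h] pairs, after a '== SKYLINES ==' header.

== SKYLINES ==
[[47,19],[48,0]]
[[47,19],[48,0]]
[[40,15],[45,0],[47,19],[48,0]]
[[40,15],[45,0],[47,19],[48,0]]
[[40,15],[45,0],[47,19],[48,0]]
[[10,8],[14,0],[40,15],[45,0],[47,19],[48,0]]
[[10,8],[14,0],[22,16],[32,0],[40,15],[45,0],[47,19],[48,0]]
[[10,8],[14,0],[22,16],[32,0],[40,15],[45,0],[46,20],[48,0]]
[[3,10],[16,0],[22,16],[32,0],[40,15],[45,0],[46,20],[48,0]]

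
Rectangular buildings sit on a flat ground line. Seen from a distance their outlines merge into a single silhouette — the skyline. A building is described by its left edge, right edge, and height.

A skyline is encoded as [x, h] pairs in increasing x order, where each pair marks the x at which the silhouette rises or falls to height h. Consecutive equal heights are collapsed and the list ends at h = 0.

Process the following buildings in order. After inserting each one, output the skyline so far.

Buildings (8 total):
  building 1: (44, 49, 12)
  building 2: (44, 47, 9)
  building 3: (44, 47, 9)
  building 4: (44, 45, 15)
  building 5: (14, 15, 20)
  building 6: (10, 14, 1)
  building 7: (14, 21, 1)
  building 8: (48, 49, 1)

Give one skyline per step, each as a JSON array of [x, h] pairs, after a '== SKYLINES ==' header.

== SKYLINES ==
[[44,12],[49,0]]
[[44,12],[49,0]]
[[44,12],[49,0]]
[[44,15],[45,12],[49,0]]
[[14,20],[15,0],[44,15],[45,12],[49,0]]
[[10,1],[14,20],[15,0],[44,15],[45,12],[49,0]]
[[10,1],[14,20],[15,1],[21,0],[44,15],[45,12],[49,0]]
[[10,1],[14,20],[15,1],[21,0],[44,15],[45,12],[49,0]]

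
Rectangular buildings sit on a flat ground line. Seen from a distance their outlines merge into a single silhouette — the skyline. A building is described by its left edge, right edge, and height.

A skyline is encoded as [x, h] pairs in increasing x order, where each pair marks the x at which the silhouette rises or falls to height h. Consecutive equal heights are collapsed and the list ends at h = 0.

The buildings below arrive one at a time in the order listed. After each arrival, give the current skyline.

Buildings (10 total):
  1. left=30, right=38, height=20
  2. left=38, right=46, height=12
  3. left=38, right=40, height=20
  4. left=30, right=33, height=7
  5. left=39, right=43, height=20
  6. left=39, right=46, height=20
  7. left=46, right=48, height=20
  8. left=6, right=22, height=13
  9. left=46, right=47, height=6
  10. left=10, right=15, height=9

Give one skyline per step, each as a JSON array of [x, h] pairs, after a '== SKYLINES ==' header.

== SKYLINES ==
[[30,20],[38,0]]
[[30,20],[38,12],[46,0]]
[[30,20],[40,12],[46,0]]
[[30,20],[40,12],[46,0]]
[[30,20],[43,12],[46,0]]
[[30,20],[46,0]]
[[30,20],[48,0]]
[[6,13],[22,0],[30,20],[48,0]]
[[6,13],[22,0],[30,20],[48,0]]
[[6,13],[22,0],[30,20],[48,0]]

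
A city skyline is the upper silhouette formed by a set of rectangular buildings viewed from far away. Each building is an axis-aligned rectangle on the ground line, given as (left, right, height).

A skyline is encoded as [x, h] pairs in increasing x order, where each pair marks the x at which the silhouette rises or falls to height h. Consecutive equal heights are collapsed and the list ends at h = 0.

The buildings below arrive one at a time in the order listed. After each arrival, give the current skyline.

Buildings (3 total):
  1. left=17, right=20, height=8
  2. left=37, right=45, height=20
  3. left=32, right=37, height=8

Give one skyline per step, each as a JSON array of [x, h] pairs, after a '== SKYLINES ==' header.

== SKYLINES ==
[[17,8],[20,0]]
[[17,8],[20,0],[37,20],[45,0]]
[[17,8],[20,0],[32,8],[37,20],[45,0]]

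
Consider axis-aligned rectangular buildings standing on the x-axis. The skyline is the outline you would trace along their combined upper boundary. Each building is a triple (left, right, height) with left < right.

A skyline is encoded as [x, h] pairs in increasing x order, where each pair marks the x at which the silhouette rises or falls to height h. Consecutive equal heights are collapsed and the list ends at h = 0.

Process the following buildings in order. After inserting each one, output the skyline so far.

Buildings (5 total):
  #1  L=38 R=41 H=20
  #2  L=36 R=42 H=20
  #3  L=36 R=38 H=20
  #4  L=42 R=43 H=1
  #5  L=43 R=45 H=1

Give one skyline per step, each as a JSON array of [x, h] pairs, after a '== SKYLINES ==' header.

== SKYLINES ==
[[38,20],[41,0]]
[[36,20],[42,0]]
[[36,20],[42,0]]
[[36,20],[42,1],[43,0]]
[[36,20],[42,1],[45,0]]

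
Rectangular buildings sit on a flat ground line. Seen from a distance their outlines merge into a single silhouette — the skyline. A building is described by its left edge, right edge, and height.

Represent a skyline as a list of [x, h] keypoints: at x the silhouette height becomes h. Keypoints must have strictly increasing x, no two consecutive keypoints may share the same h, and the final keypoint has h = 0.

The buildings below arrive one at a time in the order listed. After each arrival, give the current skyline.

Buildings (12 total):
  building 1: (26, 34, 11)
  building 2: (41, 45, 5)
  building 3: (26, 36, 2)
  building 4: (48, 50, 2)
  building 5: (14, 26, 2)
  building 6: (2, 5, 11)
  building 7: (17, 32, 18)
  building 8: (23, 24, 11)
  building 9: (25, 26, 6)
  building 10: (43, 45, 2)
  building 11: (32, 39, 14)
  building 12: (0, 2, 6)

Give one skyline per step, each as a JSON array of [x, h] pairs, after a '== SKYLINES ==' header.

== SKYLINES ==
[[26,11],[34,0]]
[[26,11],[34,0],[41,5],[45,0]]
[[26,11],[34,2],[36,0],[41,5],[45,0]]
[[26,11],[34,2],[36,0],[41,5],[45,0],[48,2],[50,0]]
[[14,2],[26,11],[34,2],[36,0],[41,5],[45,0],[48,2],[50,0]]
[[2,11],[5,0],[14,2],[26,11],[34,2],[36,0],[41,5],[45,0],[48,2],[50,0]]
[[2,11],[5,0],[14,2],[17,18],[32,11],[34,2],[36,0],[41,5],[45,0],[48,2],[50,0]]
[[2,11],[5,0],[14,2],[17,18],[32,11],[34,2],[36,0],[41,5],[45,0],[48,2],[50,0]]
[[2,11],[5,0],[14,2],[17,18],[32,11],[34,2],[36,0],[41,5],[45,0],[48,2],[50,0]]
[[2,11],[5,0],[14,2],[17,18],[32,11],[34,2],[36,0],[41,5],[45,0],[48,2],[50,0]]
[[2,11],[5,0],[14,2],[17,18],[32,14],[39,0],[41,5],[45,0],[48,2],[50,0]]
[[0,6],[2,11],[5,0],[14,2],[17,18],[32,14],[39,0],[41,5],[45,0],[48,2],[50,0]]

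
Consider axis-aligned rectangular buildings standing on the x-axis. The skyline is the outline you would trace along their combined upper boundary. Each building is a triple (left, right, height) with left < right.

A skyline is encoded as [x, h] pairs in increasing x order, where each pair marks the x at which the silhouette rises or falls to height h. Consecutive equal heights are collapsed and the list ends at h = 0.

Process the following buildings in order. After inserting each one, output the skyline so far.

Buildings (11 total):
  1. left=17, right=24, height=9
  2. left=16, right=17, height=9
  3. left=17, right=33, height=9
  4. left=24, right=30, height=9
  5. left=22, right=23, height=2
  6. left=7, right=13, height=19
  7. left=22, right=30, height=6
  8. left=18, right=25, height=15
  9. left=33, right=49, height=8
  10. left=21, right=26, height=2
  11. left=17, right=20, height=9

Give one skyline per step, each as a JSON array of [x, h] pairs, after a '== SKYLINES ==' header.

== SKYLINES ==
[[17,9],[24,0]]
[[16,9],[24,0]]
[[16,9],[33,0]]
[[16,9],[33,0]]
[[16,9],[33,0]]
[[7,19],[13,0],[16,9],[33,0]]
[[7,19],[13,0],[16,9],[33,0]]
[[7,19],[13,0],[16,9],[18,15],[25,9],[33,0]]
[[7,19],[13,0],[16,9],[18,15],[25,9],[33,8],[49,0]]
[[7,19],[13,0],[16,9],[18,15],[25,9],[33,8],[49,0]]
[[7,19],[13,0],[16,9],[18,15],[25,9],[33,8],[49,0]]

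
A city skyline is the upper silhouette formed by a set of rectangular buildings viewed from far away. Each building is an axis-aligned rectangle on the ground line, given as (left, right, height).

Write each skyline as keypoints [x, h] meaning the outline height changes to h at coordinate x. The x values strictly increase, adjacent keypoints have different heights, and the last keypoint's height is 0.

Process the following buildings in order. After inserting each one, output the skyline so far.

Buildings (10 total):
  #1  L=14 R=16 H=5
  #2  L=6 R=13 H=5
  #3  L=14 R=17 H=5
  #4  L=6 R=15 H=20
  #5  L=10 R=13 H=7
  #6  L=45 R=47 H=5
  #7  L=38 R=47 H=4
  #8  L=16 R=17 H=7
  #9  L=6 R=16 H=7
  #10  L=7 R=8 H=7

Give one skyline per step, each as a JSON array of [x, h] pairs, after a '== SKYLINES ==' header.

== SKYLINES ==
[[14,5],[16,0]]
[[6,5],[13,0],[14,5],[16,0]]
[[6,5],[13,0],[14,5],[17,0]]
[[6,20],[15,5],[17,0]]
[[6,20],[15,5],[17,0]]
[[6,20],[15,5],[17,0],[45,5],[47,0]]
[[6,20],[15,5],[17,0],[38,4],[45,5],[47,0]]
[[6,20],[15,5],[16,7],[17,0],[38,4],[45,5],[47,0]]
[[6,20],[15,7],[17,0],[38,4],[45,5],[47,0]]
[[6,20],[15,7],[17,0],[38,4],[45,5],[47,0]]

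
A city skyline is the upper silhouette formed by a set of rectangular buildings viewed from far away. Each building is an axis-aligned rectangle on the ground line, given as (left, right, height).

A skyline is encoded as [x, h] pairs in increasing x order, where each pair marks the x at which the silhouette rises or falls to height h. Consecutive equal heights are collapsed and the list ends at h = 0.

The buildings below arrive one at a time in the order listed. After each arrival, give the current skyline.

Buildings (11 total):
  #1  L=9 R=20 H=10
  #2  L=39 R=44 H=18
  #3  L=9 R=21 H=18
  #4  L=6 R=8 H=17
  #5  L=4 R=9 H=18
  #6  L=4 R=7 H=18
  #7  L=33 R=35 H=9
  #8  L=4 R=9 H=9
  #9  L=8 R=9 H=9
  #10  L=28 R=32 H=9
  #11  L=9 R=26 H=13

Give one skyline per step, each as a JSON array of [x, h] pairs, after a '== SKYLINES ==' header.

== SKYLINES ==
[[9,10],[20,0]]
[[9,10],[20,0],[39,18],[44,0]]
[[9,18],[21,0],[39,18],[44,0]]
[[6,17],[8,0],[9,18],[21,0],[39,18],[44,0]]
[[4,18],[21,0],[39,18],[44,0]]
[[4,18],[21,0],[39,18],[44,0]]
[[4,18],[21,0],[33,9],[35,0],[39,18],[44,0]]
[[4,18],[21,0],[33,9],[35,0],[39,18],[44,0]]
[[4,18],[21,0],[33,9],[35,0],[39,18],[44,0]]
[[4,18],[21,0],[28,9],[32,0],[33,9],[35,0],[39,18],[44,0]]
[[4,18],[21,13],[26,0],[28,9],[32,0],[33,9],[35,0],[39,18],[44,0]]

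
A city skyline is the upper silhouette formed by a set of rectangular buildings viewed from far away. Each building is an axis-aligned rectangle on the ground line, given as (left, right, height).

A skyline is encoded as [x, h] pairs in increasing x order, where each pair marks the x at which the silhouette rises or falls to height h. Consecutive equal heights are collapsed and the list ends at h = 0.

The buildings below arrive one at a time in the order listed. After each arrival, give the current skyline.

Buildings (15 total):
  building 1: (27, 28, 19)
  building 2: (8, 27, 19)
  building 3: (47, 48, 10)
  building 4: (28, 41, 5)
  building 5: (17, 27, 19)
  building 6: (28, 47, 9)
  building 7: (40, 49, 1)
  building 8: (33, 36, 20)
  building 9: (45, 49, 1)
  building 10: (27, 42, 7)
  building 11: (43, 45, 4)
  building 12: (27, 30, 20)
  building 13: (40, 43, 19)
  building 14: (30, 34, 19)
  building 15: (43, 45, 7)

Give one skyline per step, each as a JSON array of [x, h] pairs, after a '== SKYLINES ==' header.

== SKYLINES ==
[[27,19],[28,0]]
[[8,19],[28,0]]
[[8,19],[28,0],[47,10],[48,0]]
[[8,19],[28,5],[41,0],[47,10],[48,0]]
[[8,19],[28,5],[41,0],[47,10],[48,0]]
[[8,19],[28,9],[47,10],[48,0]]
[[8,19],[28,9],[47,10],[48,1],[49,0]]
[[8,19],[28,9],[33,20],[36,9],[47,10],[48,1],[49,0]]
[[8,19],[28,9],[33,20],[36,9],[47,10],[48,1],[49,0]]
[[8,19],[28,9],[33,20],[36,9],[47,10],[48,1],[49,0]]
[[8,19],[28,9],[33,20],[36,9],[47,10],[48,1],[49,0]]
[[8,19],[27,20],[30,9],[33,20],[36,9],[47,10],[48,1],[49,0]]
[[8,19],[27,20],[30,9],[33,20],[36,9],[40,19],[43,9],[47,10],[48,1],[49,0]]
[[8,19],[27,20],[30,19],[33,20],[36,9],[40,19],[43,9],[47,10],[48,1],[49,0]]
[[8,19],[27,20],[30,19],[33,20],[36,9],[40,19],[43,9],[47,10],[48,1],[49,0]]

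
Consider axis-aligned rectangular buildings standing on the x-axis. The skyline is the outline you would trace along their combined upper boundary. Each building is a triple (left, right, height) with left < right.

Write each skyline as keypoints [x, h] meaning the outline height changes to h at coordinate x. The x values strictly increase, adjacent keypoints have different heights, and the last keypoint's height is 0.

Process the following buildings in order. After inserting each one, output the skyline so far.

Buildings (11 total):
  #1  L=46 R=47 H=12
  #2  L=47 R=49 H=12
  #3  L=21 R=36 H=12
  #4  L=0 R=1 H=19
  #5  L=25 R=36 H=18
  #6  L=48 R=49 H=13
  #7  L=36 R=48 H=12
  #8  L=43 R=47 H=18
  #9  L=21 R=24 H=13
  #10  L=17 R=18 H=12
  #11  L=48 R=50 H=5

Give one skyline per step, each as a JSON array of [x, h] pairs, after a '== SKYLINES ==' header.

== SKYLINES ==
[[46,12],[47,0]]
[[46,12],[49,0]]
[[21,12],[36,0],[46,12],[49,0]]
[[0,19],[1,0],[21,12],[36,0],[46,12],[49,0]]
[[0,19],[1,0],[21,12],[25,18],[36,0],[46,12],[49,0]]
[[0,19],[1,0],[21,12],[25,18],[36,0],[46,12],[48,13],[49,0]]
[[0,19],[1,0],[21,12],[25,18],[36,12],[48,13],[49,0]]
[[0,19],[1,0],[21,12],[25,18],[36,12],[43,18],[47,12],[48,13],[49,0]]
[[0,19],[1,0],[21,13],[24,12],[25,18],[36,12],[43,18],[47,12],[48,13],[49,0]]
[[0,19],[1,0],[17,12],[18,0],[21,13],[24,12],[25,18],[36,12],[43,18],[47,12],[48,13],[49,0]]
[[0,19],[1,0],[17,12],[18,0],[21,13],[24,12],[25,18],[36,12],[43,18],[47,12],[48,13],[49,5],[50,0]]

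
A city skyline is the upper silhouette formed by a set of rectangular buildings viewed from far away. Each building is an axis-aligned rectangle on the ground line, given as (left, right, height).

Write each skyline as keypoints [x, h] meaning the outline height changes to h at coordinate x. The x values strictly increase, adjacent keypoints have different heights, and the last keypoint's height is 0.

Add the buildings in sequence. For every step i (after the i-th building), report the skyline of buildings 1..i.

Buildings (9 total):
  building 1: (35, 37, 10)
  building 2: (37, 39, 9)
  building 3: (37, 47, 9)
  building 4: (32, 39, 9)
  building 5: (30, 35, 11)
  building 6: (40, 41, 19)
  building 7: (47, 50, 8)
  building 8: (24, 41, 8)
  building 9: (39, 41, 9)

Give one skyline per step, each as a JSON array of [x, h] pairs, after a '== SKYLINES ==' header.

== SKYLINES ==
[[35,10],[37,0]]
[[35,10],[37,9],[39,0]]
[[35,10],[37,9],[47,0]]
[[32,9],[35,10],[37,9],[47,0]]
[[30,11],[35,10],[37,9],[47,0]]
[[30,11],[35,10],[37,9],[40,19],[41,9],[47,0]]
[[30,11],[35,10],[37,9],[40,19],[41,9],[47,8],[50,0]]
[[24,8],[30,11],[35,10],[37,9],[40,19],[41,9],[47,8],[50,0]]
[[24,8],[30,11],[35,10],[37,9],[40,19],[41,9],[47,8],[50,0]]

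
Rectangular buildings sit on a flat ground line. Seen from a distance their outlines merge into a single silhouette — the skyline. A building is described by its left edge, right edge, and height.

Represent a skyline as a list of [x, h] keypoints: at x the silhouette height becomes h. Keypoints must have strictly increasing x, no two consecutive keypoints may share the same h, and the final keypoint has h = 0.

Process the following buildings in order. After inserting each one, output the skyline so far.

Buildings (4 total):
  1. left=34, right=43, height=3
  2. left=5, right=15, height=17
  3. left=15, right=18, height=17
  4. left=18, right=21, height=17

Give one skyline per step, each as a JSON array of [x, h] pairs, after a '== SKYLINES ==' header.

== SKYLINES ==
[[34,3],[43,0]]
[[5,17],[15,0],[34,3],[43,0]]
[[5,17],[18,0],[34,3],[43,0]]
[[5,17],[21,0],[34,3],[43,0]]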